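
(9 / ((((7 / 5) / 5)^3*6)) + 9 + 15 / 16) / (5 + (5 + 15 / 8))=429537 / 65170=6.59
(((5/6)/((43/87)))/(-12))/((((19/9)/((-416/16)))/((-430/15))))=-1885/38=-49.61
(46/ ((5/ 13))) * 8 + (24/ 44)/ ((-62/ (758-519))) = 1627759/ 1705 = 954.70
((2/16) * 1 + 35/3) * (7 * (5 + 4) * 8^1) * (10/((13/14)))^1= 832020/13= 64001.54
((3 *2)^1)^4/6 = 216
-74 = -74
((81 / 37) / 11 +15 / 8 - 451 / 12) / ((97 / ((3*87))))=-30176385 / 315832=-95.55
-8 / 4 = -2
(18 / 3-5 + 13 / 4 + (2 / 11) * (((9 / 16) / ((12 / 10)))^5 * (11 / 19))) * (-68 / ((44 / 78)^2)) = -35049669443919 / 38570819584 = -908.71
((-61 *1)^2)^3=51520374361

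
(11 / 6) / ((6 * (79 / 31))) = 341 / 2844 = 0.12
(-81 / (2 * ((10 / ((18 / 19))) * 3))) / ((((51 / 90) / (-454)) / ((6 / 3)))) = 2049.33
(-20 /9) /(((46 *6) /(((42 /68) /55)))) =-7 /77418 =-0.00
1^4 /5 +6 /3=11 /5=2.20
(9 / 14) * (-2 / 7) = -9 / 49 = -0.18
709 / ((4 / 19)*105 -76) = -13471 / 1024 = -13.16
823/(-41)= -823/41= -20.07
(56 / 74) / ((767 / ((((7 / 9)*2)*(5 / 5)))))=392 / 255411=0.00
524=524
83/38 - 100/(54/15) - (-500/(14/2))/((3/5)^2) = 172.82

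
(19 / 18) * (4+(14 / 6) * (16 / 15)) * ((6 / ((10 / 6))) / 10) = 2774 / 1125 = 2.47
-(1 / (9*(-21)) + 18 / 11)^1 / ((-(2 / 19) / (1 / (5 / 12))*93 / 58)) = 7473764 / 322245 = 23.19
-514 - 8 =-522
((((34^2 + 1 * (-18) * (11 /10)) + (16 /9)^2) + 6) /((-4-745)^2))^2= 215176304641 /51622296061214025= 0.00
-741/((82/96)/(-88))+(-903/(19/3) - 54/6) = 76189.49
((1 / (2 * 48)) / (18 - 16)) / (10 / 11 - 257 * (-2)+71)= 11 / 1237440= 0.00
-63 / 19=-3.32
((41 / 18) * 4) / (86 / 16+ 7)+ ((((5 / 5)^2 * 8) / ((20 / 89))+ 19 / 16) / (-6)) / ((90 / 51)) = -3903469 / 1425600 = -2.74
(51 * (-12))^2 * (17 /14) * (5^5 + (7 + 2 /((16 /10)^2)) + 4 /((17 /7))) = 39915364761 /28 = 1425548741.46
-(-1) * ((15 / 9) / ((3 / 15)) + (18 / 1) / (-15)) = 107 / 15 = 7.13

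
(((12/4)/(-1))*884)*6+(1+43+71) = -15797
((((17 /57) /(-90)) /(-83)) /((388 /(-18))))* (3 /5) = -17 /15296900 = -0.00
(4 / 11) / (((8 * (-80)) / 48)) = -3 / 110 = -0.03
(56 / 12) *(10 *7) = 980 / 3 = 326.67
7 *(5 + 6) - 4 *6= 53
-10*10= -100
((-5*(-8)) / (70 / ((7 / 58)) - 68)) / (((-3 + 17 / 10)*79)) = -25 / 32864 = -0.00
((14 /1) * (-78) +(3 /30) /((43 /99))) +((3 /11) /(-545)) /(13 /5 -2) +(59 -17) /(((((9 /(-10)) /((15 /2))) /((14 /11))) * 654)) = -153609637 /140610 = -1092.45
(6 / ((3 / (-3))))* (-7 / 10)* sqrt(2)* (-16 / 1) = -95.04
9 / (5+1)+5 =13 / 2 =6.50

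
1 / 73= 0.01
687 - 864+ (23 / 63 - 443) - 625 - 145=-87547 / 63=-1389.63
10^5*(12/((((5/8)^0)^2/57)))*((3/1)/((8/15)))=384750000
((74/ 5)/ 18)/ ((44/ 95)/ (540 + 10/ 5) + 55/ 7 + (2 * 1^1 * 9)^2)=1333591/ 538252101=0.00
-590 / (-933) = 590 / 933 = 0.63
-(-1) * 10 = 10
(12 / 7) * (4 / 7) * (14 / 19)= 96 / 133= 0.72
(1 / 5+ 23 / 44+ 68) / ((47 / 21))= 317499 / 10340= 30.71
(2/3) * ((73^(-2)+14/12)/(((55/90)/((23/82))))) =858107/2403379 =0.36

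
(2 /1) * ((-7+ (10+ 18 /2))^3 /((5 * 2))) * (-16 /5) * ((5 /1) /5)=-27648 /25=-1105.92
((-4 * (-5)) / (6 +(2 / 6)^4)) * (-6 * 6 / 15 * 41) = -159408 / 487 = -327.33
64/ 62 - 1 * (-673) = 20895/ 31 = 674.03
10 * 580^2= 3364000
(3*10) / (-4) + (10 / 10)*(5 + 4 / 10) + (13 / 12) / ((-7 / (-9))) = -99 / 140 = -0.71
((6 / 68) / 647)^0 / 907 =1 / 907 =0.00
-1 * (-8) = 8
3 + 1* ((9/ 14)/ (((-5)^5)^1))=131241/ 43750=3.00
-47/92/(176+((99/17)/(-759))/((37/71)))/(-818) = 29563/8330443288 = 0.00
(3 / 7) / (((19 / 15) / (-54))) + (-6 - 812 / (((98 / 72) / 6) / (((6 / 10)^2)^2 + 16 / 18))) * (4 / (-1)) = 1212640986 / 83125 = 14588.16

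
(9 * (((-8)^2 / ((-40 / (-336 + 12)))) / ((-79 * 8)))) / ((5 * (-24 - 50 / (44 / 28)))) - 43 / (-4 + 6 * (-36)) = 0.22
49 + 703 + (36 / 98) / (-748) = 13781143 / 18326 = 752.00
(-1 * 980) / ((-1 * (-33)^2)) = 980 / 1089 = 0.90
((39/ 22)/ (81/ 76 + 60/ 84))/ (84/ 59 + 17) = 612066/ 11323279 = 0.05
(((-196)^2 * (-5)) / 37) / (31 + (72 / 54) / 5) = -411600 / 2479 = -166.03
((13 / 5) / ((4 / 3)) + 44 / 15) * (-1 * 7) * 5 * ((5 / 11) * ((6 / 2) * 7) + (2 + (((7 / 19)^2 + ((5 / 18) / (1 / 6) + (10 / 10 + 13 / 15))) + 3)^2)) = -18530332789367 / 1935266850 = -9575.08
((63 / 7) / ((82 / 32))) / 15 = 48 / 205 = 0.23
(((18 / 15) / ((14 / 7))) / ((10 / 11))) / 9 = 11 / 150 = 0.07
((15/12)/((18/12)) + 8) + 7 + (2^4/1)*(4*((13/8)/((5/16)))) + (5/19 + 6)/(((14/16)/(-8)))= 166081/570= 291.37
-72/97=-0.74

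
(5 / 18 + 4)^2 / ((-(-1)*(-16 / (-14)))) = 16.01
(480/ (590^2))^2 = 576/ 302934025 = 0.00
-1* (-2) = 2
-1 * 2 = -2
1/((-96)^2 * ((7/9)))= 1/7168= 0.00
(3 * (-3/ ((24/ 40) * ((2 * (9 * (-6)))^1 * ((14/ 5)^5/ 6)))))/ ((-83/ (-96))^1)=15625/ 2789962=0.01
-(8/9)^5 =-32768/59049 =-0.55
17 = 17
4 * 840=3360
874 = 874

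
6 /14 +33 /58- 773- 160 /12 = -785.34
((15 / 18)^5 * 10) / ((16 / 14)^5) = 262609375 / 127401984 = 2.06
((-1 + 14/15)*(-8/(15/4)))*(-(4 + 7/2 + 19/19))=-272/225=-1.21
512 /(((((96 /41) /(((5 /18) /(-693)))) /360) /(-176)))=1049600 /189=5553.44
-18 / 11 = -1.64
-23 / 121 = -0.19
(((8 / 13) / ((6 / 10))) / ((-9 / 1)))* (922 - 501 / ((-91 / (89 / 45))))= -10187144 / 95823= -106.31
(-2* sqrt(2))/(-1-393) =sqrt(2)/197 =0.01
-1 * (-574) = 574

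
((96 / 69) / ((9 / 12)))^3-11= -1516447 / 328509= -4.62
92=92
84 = 84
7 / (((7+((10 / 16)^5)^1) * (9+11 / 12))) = 393216 / 3952517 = 0.10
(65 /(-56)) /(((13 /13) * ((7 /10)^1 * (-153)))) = 325 /29988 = 0.01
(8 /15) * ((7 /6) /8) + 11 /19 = 1123 /1710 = 0.66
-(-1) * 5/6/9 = 5/54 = 0.09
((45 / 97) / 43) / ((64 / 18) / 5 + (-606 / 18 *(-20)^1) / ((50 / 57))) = 2025 / 144208154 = 0.00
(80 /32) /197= 5 /394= 0.01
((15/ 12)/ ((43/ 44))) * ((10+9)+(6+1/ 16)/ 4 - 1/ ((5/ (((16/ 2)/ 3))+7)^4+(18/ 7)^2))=90015252964615/ 3430366549696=26.24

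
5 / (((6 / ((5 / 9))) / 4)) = 50 / 27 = 1.85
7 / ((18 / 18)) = 7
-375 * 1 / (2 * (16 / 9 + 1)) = -135 / 2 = -67.50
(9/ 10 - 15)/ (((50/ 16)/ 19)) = -10716/ 125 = -85.73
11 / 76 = 0.14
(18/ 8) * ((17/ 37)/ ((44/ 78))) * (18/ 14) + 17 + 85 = 2378487/ 22792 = 104.36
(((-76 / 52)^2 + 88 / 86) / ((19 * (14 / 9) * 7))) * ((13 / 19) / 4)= 206631 / 79105208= 0.00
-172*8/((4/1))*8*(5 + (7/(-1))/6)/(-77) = 31648/231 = 137.00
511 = 511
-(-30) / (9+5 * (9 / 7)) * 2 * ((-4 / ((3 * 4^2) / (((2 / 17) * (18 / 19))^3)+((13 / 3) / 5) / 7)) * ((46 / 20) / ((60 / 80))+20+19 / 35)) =-12494160 / 1179443557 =-0.01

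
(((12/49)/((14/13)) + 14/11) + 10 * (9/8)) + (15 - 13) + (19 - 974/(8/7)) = -3088200/3773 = -818.50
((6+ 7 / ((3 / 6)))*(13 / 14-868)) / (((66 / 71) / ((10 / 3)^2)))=-430934500 / 2079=-207279.70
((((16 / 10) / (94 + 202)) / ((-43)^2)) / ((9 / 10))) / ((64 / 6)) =1 / 3283824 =0.00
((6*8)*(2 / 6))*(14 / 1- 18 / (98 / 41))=5072 / 49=103.51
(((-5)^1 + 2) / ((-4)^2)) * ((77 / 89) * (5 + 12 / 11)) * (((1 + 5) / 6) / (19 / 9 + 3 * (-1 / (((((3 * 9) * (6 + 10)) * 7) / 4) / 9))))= -88641 / 186188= -0.48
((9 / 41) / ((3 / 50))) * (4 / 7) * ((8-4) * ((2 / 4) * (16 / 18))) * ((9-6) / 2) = 1600 / 287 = 5.57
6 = 6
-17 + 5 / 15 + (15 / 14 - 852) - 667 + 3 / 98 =-225581 / 147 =-1534.56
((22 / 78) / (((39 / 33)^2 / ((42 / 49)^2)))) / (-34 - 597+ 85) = -2662 / 9796423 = -0.00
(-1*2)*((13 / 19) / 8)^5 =-371293 / 40568406016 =-0.00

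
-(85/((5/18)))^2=-93636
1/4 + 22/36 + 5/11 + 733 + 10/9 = 291229/396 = 735.43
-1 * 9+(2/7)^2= -437/49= -8.92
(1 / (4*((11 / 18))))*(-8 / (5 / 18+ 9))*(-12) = 7776 / 1837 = 4.23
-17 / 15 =-1.13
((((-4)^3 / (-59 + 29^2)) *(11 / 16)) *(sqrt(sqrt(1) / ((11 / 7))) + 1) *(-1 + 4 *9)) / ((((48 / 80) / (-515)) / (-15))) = -9913750 / 391 - 901250 *sqrt(77) / 391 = -45581.04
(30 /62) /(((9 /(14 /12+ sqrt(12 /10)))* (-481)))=-35 /268398 - sqrt(30) /44733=-0.00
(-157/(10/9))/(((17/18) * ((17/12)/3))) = -457812/1445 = -316.82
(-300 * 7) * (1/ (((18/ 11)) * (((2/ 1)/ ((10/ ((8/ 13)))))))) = -10427.08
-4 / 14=-2 / 7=-0.29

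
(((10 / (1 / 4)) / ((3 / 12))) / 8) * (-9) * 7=-1260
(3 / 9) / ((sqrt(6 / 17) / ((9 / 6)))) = sqrt(102) / 12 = 0.84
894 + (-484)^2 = 235150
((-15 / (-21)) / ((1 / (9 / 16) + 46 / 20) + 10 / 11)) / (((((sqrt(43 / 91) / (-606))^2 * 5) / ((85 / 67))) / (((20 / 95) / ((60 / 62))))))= 1660516331760 / 270246443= 6144.45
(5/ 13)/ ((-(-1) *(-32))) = -0.01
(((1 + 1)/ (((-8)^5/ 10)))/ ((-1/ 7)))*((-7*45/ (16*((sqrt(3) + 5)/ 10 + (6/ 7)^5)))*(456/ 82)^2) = -2.29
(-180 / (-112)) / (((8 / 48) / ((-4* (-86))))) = 3317.14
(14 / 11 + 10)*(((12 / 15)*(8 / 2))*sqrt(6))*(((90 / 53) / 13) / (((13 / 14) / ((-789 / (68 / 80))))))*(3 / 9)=-2629831680*sqrt(6) / 1674959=-3845.91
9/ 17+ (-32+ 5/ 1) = -450/ 17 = -26.47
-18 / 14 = -9 / 7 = -1.29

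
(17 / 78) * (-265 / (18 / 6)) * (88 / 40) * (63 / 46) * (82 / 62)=-2844457 / 37076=-76.72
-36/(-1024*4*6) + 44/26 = 45095/26624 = 1.69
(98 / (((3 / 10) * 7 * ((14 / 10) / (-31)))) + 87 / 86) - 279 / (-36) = -528679 / 516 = -1024.57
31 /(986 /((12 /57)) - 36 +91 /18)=279 /41873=0.01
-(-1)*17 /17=1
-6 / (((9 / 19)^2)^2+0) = -260642 / 2187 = -119.18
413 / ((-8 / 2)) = -413 / 4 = -103.25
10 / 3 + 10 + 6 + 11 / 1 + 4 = 103 / 3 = 34.33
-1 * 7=-7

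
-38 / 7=-5.43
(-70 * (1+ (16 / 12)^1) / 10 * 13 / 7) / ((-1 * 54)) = 91 / 162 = 0.56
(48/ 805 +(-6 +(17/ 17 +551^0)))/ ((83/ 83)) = -3172/ 805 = -3.94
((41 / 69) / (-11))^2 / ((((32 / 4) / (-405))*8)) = -0.02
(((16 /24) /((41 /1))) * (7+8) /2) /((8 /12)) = 15 /82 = 0.18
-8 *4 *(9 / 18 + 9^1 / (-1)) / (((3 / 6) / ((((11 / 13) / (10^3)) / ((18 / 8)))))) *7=20944 / 14625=1.43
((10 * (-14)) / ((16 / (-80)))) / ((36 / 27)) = 525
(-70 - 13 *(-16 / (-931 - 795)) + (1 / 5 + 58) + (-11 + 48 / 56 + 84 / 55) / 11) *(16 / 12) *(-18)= 222862608 / 730961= 304.89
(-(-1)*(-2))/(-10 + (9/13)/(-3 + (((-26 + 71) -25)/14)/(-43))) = 23738/121399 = 0.20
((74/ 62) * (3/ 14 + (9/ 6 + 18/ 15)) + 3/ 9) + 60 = 207707/ 3255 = 63.81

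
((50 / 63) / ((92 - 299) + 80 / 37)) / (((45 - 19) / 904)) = -836200 / 6207201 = -0.13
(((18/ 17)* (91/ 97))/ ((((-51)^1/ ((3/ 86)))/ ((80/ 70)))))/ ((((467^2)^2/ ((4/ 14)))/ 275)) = -514800/ 401331820280999293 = -0.00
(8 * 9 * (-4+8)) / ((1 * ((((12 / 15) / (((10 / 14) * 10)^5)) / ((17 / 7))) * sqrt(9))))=637500000000 / 117649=5418660.59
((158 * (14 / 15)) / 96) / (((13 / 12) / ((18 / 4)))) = 1659 / 260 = 6.38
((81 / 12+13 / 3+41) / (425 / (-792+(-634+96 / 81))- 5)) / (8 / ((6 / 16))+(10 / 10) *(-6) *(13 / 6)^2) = 480875 / 334273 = 1.44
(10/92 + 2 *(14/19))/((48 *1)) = 0.03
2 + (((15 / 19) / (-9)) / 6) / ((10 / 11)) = 1357 / 684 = 1.98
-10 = -10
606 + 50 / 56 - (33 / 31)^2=16299781 / 26908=605.76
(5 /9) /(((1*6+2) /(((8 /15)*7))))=7 /27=0.26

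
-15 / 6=-5 / 2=-2.50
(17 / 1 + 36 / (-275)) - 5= 3264 / 275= 11.87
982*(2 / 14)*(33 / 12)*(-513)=-2770713 / 14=-197908.07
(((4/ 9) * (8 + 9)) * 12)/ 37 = 272/ 111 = 2.45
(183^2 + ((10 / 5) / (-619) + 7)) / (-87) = -20734022 / 53853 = -385.01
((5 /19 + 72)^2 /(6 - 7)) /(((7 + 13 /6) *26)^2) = -16966161 /184552225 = -0.09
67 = 67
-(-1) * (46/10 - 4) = 3/5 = 0.60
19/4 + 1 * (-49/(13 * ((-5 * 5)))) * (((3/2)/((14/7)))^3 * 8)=13673/2600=5.26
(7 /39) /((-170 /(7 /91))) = -7 /86190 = -0.00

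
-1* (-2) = 2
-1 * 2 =-2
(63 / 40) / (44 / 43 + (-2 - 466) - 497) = -0.00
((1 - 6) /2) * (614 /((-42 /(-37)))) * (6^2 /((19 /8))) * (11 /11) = -2726160 /133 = -20497.44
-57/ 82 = -0.70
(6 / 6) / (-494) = -1 / 494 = -0.00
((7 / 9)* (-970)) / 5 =-1358 / 9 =-150.89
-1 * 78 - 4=-82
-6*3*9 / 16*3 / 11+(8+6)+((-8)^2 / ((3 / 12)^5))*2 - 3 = 11535061 / 88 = 131080.24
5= 5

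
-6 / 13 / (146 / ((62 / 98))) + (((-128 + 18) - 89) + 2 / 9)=-83191126 / 418509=-198.78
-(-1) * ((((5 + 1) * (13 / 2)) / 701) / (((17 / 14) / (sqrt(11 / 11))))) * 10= 5460 / 11917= 0.46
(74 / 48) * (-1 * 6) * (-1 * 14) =259 / 2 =129.50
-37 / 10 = -3.70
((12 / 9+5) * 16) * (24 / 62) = 1216 / 31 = 39.23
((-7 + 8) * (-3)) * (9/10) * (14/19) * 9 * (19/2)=-1701/10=-170.10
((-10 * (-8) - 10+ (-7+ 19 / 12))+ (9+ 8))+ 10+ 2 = 1123 / 12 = 93.58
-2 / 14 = -1 / 7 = -0.14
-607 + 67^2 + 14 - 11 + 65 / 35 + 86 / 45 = 3888.77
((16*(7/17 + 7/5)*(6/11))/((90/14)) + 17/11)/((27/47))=2640037/378675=6.97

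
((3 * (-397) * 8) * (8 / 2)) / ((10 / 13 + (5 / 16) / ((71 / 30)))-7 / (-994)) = -281419008 / 6707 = -41959.00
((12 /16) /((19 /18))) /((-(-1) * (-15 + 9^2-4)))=27 /2356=0.01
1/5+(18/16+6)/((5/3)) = 179/40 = 4.48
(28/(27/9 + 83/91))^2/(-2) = -405769/15842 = -25.61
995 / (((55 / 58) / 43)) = 496306 / 11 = 45118.73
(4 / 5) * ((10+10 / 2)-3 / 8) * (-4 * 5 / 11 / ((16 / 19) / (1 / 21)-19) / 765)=494 / 23375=0.02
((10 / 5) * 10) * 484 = 9680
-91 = -91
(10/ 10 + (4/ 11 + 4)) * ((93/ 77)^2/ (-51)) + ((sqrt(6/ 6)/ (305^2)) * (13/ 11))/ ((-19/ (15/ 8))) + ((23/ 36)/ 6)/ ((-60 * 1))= -0.16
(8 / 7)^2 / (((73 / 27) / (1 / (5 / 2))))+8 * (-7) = -55.81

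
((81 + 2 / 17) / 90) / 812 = 197 / 177480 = 0.00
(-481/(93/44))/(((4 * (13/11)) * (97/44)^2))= -8667472/875037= -9.91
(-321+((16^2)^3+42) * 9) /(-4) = -150995001 /4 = -37748750.25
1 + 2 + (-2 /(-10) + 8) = 56 /5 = 11.20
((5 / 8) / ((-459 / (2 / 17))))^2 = 25 / 974188944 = 0.00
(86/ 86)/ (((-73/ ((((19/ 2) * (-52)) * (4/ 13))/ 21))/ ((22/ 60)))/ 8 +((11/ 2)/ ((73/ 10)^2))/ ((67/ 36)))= 2387903584/ 8342626185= 0.29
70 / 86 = 35 / 43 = 0.81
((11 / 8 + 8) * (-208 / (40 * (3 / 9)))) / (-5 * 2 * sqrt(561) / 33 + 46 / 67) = 22.53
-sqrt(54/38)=-3* sqrt(57)/19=-1.19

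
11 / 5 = 2.20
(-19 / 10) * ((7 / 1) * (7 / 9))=-931 / 90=-10.34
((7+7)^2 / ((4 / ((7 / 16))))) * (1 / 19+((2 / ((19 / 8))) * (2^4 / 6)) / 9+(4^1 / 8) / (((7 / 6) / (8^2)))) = 4879469 / 8208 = 594.48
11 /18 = 0.61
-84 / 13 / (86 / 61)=-2562 / 559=-4.58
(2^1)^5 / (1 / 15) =480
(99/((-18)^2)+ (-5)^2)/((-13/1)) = -911/468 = -1.95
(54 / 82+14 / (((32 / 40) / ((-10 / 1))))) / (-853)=7148 / 34973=0.20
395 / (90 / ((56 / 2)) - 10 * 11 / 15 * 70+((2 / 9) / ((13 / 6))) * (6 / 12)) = -215670 / 278497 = -0.77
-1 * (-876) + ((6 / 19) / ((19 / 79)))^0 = 877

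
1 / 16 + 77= 1233 / 16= 77.06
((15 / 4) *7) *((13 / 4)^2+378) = 652785 / 64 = 10199.77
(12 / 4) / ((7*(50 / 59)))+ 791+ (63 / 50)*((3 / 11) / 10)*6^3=15379369 / 19250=798.93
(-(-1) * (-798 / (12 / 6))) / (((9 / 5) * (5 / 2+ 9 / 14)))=-4655 / 66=-70.53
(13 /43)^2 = 169 /1849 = 0.09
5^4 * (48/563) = 30000/563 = 53.29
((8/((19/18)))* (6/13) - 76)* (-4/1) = 71632/247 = 290.01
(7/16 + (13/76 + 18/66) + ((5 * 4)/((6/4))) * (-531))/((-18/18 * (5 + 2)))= 23672573/23408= 1011.30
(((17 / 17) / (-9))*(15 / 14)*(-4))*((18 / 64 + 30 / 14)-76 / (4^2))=-2605 / 2352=-1.11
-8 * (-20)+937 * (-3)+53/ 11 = -29108/ 11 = -2646.18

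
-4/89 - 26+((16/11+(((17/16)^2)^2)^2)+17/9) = -21.08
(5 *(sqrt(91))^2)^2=207025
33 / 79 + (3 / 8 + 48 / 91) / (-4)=44193 / 230048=0.19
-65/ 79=-0.82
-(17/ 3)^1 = -5.67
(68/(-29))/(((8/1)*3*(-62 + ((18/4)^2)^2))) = -136/484503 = -0.00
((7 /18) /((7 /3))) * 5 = 5 /6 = 0.83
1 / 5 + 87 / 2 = 437 / 10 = 43.70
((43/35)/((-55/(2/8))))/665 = -43/5120500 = -0.00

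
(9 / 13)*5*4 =180 / 13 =13.85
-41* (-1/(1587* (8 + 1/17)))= 697/217419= 0.00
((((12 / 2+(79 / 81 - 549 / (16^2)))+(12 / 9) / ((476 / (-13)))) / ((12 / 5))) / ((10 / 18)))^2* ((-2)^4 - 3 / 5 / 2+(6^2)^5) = 84628823309375190724933 / 108248369725440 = 781802289.72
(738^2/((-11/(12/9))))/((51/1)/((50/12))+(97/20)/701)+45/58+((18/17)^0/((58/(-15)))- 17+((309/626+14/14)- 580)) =-1026153000594167/171439096246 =-5985.53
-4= -4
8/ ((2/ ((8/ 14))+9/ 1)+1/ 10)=40/ 63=0.63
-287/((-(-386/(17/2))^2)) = 82943/595984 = 0.14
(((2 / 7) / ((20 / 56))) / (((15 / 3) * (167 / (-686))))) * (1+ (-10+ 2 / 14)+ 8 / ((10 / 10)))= 0.56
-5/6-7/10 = -23/15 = -1.53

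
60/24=5/2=2.50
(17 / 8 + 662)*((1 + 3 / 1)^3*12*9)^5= 10477760720099503767552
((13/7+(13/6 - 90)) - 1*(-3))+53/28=-973/12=-81.08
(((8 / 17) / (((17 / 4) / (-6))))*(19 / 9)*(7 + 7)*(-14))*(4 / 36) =238336 / 7803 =30.54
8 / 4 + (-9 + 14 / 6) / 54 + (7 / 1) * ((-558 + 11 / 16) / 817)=-2.90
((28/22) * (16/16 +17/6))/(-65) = -0.08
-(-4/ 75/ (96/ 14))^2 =-49/ 810000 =-0.00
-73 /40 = -1.82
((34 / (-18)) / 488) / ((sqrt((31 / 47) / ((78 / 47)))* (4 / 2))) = -17* sqrt(2418) / 272304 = -0.00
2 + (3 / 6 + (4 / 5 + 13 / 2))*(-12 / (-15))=206 / 25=8.24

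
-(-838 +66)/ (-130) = -386/ 65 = -5.94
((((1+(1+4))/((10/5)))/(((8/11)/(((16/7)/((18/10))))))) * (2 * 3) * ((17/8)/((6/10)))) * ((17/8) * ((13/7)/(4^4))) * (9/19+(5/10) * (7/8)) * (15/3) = 1430947375/183042048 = 7.82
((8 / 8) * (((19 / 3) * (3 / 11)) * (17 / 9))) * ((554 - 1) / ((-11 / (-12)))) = 714476 / 363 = 1968.25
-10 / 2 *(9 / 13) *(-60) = 2700 / 13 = 207.69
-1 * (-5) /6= 5 /6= 0.83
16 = 16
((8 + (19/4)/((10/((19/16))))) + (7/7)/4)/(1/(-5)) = -5641/128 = -44.07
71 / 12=5.92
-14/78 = -7/39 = -0.18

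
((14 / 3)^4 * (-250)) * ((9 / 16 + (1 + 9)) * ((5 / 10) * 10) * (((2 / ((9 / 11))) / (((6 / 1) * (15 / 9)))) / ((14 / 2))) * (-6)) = 1312010.29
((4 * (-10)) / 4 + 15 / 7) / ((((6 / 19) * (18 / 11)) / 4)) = -11495 / 189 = -60.82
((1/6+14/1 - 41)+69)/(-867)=-253/5202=-0.05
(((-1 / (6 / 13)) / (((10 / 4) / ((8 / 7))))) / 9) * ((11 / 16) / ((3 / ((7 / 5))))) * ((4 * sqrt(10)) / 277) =-286 * sqrt(10) / 560925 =-0.00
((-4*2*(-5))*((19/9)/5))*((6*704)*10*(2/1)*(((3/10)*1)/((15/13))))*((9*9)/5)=150239232/25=6009569.28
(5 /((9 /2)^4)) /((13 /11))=880 /85293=0.01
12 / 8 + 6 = 15 / 2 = 7.50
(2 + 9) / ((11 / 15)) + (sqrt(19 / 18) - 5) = sqrt(38) / 6 + 10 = 11.03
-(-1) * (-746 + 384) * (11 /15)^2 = -43802 /225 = -194.68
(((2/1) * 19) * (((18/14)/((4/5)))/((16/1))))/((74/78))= 33345/8288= 4.02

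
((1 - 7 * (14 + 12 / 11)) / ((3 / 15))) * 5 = -28775 / 11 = -2615.91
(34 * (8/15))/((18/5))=136/27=5.04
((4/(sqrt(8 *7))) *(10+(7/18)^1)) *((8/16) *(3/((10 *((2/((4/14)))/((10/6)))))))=187 *sqrt(14)/3528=0.20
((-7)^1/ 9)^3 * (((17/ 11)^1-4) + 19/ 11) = 2744/ 8019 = 0.34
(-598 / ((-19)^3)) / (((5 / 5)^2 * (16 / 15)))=4485 / 54872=0.08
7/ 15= 0.47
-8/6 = -4/3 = -1.33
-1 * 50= -50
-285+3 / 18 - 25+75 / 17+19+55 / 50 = -72757 / 255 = -285.32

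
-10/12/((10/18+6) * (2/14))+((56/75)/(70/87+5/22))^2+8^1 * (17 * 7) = 273757528552487/287671093750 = 951.63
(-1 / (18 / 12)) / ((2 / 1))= -1 / 3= -0.33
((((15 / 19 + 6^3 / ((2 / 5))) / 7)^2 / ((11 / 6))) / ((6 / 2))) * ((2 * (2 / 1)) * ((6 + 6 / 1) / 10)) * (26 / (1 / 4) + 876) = 20270520000 / 3971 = 5104638.63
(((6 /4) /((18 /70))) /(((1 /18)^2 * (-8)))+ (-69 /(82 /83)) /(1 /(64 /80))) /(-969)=79847 /264860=0.30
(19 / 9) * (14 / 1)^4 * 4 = 2919616 / 9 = 324401.78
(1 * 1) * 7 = 7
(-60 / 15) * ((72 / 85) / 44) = -72 / 935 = -0.08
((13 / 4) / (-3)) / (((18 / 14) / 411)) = -346.31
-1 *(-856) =856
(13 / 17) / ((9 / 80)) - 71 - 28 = -14107 / 153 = -92.20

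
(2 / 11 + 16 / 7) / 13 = 190 / 1001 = 0.19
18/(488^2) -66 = -7858743/119072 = -66.00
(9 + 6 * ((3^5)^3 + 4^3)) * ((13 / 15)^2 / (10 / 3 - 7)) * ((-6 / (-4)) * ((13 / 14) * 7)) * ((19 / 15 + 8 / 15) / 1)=-340466679891 / 1100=-309515163.54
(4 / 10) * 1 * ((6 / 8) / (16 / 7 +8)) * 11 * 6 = 77 / 40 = 1.92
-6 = -6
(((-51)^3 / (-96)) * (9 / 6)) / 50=132651 / 3200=41.45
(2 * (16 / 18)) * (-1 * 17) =-272 / 9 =-30.22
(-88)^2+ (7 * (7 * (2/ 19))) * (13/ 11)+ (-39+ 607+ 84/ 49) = 12171882/ 1463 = 8319.81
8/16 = 1/2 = 0.50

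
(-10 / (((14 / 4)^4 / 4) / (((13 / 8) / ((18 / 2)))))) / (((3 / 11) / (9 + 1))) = -114400 / 64827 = -1.76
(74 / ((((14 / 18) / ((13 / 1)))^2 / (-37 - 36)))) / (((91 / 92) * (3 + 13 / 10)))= -5233241520 / 14749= -354820.09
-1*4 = -4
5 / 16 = 0.31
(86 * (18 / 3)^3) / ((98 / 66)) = 613008 / 49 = 12510.37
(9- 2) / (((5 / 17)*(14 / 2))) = 17 / 5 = 3.40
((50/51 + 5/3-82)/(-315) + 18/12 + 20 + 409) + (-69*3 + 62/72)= 534579/2380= 224.61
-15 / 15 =-1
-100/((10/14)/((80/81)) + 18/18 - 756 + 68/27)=302400/2273317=0.13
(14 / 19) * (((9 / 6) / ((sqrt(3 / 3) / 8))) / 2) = 84 / 19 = 4.42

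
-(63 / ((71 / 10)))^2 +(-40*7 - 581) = -4737201 / 5041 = -939.73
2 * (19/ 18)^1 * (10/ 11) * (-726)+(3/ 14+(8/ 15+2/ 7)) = -13923/ 10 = -1392.30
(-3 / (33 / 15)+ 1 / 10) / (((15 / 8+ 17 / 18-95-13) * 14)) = 2502 / 2915605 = 0.00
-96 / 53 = -1.81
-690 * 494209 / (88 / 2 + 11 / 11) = -22733614 / 3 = -7577871.33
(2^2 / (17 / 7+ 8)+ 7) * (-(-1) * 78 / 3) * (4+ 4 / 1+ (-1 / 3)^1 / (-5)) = 1695694 / 1095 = 1548.58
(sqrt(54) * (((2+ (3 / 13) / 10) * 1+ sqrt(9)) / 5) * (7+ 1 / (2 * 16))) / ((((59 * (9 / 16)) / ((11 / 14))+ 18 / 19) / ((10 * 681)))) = 1394112555 * sqrt(6) / 417196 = 8185.28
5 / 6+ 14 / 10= 2.23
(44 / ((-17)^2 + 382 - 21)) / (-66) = -1 / 975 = -0.00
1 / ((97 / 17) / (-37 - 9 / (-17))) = -620 / 97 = -6.39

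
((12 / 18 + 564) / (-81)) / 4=-847 / 486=-1.74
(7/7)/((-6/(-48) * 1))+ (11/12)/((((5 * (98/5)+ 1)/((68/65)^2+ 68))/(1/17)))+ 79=367734/4225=87.04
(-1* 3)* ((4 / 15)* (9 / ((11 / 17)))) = -612 / 55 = -11.13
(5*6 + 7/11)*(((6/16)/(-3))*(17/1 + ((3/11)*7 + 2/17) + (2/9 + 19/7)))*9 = -87198413/115192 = -756.98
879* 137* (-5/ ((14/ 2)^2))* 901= -542505615/ 49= -11071543.16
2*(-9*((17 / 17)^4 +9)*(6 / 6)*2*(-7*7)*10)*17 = 2998800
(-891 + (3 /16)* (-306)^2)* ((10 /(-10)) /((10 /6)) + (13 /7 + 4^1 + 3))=19265607 /140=137611.48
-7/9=-0.78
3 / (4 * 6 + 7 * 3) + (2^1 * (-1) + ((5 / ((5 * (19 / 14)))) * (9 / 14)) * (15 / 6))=-427 / 570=-0.75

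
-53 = -53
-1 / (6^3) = -1 / 216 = -0.00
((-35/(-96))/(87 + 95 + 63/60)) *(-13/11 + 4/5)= -35/46024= -0.00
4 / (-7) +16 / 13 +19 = 1789 / 91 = 19.66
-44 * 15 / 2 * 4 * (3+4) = -9240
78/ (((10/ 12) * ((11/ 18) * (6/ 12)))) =16848/ 55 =306.33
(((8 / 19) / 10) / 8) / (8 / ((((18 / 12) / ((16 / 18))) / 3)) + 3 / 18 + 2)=9 / 28025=0.00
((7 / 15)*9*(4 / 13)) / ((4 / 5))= 21 / 13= 1.62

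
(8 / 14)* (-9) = -36 / 7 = -5.14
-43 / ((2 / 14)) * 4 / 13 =-1204 / 13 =-92.62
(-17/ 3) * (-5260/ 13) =2292.82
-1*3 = -3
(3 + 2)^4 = 625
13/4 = 3.25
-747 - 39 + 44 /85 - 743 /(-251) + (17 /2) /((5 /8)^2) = -81154307 /106675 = -760.76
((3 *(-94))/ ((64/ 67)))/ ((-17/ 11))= 191.02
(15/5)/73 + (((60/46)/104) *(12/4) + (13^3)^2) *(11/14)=4635609528259/1222312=3792492.86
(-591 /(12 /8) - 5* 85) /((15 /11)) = -600.60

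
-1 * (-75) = 75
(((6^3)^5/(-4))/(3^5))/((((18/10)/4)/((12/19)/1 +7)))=-155868364800/19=-8203598147.37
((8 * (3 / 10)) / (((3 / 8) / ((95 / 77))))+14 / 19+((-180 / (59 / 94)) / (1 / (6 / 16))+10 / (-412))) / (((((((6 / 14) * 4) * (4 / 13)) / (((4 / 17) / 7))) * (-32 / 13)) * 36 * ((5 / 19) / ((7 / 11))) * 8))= 59459945155 / 2764886040576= 0.02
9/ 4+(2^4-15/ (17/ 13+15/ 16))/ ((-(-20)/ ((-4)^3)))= -257513/ 9340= -27.57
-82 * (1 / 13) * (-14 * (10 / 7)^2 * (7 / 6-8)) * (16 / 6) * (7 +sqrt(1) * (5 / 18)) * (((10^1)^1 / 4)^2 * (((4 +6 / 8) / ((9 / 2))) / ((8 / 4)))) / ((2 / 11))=-28765061875 / 66339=-433607.11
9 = 9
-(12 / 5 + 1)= -17 / 5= -3.40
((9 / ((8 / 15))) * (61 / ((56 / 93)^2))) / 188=71224515 / 4716544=15.10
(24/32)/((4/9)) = 27/16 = 1.69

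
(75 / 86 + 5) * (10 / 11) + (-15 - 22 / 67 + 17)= 222151 / 31691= 7.01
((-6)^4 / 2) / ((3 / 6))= 1296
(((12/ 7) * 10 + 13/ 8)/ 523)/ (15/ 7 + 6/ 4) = 1051/ 106692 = 0.01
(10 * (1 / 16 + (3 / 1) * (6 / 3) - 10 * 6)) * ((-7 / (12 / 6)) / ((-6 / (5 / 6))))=-262.20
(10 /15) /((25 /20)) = 8 /15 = 0.53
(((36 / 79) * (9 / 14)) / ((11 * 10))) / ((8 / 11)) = 81 / 22120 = 0.00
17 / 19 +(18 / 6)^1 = 74 / 19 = 3.89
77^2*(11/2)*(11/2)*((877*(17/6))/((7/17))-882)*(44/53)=243970201013/318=767201889.98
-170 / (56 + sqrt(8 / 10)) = -11900 / 3919 + 85*sqrt(5) / 3919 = -2.99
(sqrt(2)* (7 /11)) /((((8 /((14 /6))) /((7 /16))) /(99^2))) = 1125.53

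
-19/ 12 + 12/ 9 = -1/ 4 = -0.25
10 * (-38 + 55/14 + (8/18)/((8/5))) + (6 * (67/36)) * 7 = -32731/126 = -259.77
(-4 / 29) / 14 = -2 / 203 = -0.01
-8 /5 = -1.60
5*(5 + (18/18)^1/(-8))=195/8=24.38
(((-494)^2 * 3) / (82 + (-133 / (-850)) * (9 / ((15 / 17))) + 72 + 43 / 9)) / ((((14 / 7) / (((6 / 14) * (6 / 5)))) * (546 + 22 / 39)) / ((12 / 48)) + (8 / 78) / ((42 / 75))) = 31132892700 / 57984733841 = 0.54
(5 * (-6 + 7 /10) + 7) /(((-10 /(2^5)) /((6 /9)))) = 208 /5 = 41.60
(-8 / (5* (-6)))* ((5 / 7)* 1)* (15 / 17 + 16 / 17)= 124 / 357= 0.35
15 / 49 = 0.31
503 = 503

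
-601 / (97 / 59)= -35459 / 97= -365.56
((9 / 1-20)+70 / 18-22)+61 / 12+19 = -181 / 36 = -5.03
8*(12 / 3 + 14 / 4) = 60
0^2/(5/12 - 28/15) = 0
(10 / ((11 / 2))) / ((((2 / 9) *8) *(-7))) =-45 / 308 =-0.15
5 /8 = 0.62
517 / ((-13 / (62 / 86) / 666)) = -10673982 / 559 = -19094.78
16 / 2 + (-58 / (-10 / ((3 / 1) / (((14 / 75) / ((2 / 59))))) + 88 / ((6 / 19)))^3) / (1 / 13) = 6429442695251 / 803684631172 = 8.00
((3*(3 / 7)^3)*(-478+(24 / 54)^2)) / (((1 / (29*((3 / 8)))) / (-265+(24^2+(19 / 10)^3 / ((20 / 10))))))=-151243913469 / 392000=-385826.31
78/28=39/14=2.79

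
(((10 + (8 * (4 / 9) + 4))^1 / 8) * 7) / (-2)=-553 / 72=-7.68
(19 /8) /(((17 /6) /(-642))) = -18297 /34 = -538.15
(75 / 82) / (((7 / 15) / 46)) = 25875 / 287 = 90.16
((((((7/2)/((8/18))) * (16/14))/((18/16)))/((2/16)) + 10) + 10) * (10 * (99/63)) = 1320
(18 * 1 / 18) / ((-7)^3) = -1 / 343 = -0.00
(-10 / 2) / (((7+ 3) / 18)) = -9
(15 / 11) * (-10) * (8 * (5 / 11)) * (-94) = 564000 / 121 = 4661.16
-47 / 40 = -1.18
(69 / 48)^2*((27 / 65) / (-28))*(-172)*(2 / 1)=614169 / 58240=10.55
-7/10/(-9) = 7/90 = 0.08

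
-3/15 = -1/5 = -0.20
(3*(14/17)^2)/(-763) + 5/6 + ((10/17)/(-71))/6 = 11128541/13419426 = 0.83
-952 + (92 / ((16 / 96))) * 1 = -400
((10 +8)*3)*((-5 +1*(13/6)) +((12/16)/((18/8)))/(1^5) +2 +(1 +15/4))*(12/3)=918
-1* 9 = -9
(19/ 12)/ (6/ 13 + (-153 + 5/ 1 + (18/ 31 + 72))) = -7657/ 362496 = -0.02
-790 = -790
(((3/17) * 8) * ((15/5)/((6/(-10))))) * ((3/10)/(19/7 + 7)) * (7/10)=-441/2890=-0.15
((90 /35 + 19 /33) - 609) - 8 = -141800 /231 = -613.85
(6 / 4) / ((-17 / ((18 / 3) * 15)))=-135 / 17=-7.94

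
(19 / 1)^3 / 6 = 6859 / 6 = 1143.17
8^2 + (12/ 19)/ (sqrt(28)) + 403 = 6 *sqrt(7)/ 133 + 467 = 467.12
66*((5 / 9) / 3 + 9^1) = 5456 / 9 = 606.22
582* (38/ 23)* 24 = 530784/ 23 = 23077.57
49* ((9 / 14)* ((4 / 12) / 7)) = 3 / 2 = 1.50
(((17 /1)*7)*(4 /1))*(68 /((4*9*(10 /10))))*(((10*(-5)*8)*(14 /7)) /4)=-1618400 /9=-179822.22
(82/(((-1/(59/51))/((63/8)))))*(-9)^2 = -4114719/68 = -60510.57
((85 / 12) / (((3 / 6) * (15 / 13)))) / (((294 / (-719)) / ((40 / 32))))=-794495 / 21168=-37.53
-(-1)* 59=59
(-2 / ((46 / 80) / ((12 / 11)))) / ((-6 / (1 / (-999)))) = -160 / 252747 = -0.00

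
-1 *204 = -204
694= 694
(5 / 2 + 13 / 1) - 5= 21 / 2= 10.50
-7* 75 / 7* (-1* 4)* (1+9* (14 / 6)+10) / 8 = 1200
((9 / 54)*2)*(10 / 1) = 10 / 3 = 3.33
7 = 7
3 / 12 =1 / 4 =0.25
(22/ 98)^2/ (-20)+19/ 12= 56933/ 36015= 1.58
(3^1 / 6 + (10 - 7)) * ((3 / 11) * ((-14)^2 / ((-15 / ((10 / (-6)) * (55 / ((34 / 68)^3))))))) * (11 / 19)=5295.44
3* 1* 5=15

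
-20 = -20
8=8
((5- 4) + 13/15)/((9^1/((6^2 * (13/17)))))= 1456/255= 5.71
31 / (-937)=-31 / 937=-0.03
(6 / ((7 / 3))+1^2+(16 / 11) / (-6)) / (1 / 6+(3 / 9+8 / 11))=1538 / 567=2.71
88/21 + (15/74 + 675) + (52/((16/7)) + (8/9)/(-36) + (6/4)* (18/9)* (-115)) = 29967955/83916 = 357.12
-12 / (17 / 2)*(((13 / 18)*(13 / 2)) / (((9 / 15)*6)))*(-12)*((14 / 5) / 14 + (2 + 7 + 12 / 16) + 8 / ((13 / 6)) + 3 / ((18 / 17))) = 167063 / 459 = 363.97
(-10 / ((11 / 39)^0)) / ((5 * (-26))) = 1 / 13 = 0.08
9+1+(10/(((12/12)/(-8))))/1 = -70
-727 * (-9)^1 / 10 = 654.30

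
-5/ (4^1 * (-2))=5/ 8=0.62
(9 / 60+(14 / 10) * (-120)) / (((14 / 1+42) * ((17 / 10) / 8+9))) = -3357 / 10318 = -0.33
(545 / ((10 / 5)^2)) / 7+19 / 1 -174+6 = -3627 / 28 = -129.54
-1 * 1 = -1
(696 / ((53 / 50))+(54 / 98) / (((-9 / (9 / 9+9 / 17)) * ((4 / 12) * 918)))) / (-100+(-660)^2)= 1478407711 / 980571364500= 0.00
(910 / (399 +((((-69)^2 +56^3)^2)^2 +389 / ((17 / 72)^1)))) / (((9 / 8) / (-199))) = -3078530 / 20245386955628293930899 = -0.00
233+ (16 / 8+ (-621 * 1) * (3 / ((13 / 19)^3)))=-12262022 / 2197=-5581.26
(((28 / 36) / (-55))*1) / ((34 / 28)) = -98 / 8415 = -0.01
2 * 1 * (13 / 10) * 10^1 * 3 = 78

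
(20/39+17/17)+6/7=647/273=2.37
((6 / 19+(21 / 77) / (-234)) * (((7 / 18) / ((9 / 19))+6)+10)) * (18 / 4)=13976525 / 586872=23.82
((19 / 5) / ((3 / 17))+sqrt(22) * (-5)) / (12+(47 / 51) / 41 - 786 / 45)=-225131 / 56919+17425 * sqrt(22) / 18973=0.35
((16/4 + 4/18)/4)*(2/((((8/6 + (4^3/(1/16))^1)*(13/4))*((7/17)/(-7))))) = -323/29991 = -0.01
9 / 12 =0.75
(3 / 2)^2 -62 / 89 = 553 / 356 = 1.55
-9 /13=-0.69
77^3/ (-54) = -456533/ 54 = -8454.31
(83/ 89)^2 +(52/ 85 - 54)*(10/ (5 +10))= -70134301/ 2019855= -34.72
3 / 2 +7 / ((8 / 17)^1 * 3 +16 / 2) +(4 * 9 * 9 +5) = 52999 / 160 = 331.24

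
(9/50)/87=3/1450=0.00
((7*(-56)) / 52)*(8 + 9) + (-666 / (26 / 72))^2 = 574826918 / 169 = 3401342.71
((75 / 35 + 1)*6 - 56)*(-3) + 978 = 7626 / 7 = 1089.43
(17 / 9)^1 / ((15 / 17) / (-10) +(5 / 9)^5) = -3792258 / 70897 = -53.49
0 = 0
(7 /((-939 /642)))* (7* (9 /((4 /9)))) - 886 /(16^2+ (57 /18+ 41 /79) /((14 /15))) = -245422552613 /359954382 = -681.82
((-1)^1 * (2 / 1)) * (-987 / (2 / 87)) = 85869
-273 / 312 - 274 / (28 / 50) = -27449 / 56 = -490.16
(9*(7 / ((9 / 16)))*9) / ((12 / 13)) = 1092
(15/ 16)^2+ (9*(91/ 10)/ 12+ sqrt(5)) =sqrt(5)+ 9861/ 1280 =9.94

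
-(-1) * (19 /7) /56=19 /392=0.05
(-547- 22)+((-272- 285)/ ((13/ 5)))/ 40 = -59733/ 104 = -574.36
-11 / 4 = -2.75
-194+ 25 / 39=-7541 / 39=-193.36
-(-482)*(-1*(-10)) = 4820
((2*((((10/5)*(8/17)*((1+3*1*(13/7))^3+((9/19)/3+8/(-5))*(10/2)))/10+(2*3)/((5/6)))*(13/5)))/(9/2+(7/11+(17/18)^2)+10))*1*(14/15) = 1137144685248/113014671875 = 10.06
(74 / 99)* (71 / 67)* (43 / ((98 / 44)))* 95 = 42925180 / 29547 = 1452.78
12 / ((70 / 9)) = 54 / 35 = 1.54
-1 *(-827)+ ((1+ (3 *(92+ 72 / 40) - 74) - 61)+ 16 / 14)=34144 / 35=975.54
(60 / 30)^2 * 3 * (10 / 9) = 40 / 3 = 13.33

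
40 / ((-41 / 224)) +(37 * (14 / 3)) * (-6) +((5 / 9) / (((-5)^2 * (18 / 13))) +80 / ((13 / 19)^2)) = -6081879163 / 5612490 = -1083.63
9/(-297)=-1/33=-0.03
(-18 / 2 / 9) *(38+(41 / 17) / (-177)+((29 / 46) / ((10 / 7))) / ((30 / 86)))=-271647487 / 6920700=-39.25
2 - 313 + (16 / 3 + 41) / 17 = -15722 / 51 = -308.27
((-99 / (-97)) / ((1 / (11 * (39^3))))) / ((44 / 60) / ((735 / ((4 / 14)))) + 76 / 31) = 154546805588175 / 569000254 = 271611.14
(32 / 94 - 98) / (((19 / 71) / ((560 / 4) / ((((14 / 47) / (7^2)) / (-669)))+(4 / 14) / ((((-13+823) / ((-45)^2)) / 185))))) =35146768847850 / 6251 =5622583402.31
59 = 59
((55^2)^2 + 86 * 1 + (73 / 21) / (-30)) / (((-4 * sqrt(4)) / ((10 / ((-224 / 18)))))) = 5764947857 / 6272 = 919156.23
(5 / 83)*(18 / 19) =90 / 1577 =0.06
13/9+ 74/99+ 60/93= 8707/3069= 2.84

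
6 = 6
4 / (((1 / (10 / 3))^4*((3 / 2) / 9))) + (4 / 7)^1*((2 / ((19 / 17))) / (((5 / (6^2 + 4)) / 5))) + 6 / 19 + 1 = 10791605 / 3591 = 3005.18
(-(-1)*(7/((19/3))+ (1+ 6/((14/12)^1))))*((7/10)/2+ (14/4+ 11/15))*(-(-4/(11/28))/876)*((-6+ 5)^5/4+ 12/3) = 1.45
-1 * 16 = -16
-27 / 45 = -3 / 5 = -0.60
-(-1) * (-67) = -67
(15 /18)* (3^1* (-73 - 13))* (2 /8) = -215 /4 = -53.75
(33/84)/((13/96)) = 264/91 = 2.90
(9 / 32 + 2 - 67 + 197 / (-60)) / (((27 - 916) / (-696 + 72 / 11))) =-368377 / 6985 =-52.74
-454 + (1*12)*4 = -406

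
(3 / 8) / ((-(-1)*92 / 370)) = 555 / 368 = 1.51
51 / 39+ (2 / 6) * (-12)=-35 / 13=-2.69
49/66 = 0.74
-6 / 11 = -0.55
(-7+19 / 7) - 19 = -163 / 7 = -23.29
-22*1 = -22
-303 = -303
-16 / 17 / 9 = -16 / 153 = -0.10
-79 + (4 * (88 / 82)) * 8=-1831 / 41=-44.66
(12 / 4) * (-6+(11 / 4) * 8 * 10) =642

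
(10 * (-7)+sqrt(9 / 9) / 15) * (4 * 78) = -109096 / 5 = -21819.20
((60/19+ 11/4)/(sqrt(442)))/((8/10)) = 2245* sqrt(442)/134368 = 0.35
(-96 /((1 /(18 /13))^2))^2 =967458816 /28561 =33873.42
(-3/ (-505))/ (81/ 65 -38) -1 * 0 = -39/ 241289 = -0.00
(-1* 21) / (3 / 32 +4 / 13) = -8736 / 167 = -52.31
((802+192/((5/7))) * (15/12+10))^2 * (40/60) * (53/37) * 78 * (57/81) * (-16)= -4503091821072/37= -121705184353.30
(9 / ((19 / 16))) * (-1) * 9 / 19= -1296 / 361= -3.59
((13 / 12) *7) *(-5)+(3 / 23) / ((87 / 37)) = -303041 / 8004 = -37.86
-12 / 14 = -0.86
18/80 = 9/40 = 0.22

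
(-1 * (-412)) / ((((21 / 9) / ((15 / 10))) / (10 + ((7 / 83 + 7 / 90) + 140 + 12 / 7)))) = 817986551 / 20335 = 40225.55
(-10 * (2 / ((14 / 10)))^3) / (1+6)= -10000 / 2401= -4.16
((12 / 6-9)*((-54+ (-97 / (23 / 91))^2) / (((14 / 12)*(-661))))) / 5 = 467324178 / 1748345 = 267.30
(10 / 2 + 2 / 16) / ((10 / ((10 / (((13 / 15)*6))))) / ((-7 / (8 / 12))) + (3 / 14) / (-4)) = -4305 / 461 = -9.34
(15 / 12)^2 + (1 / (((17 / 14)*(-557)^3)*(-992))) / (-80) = 182140362421993 / 116569831950080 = 1.56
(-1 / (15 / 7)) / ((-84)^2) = -1 / 15120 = -0.00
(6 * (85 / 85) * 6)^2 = 1296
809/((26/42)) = 16989/13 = 1306.85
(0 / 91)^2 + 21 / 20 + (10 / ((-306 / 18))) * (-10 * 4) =8357 / 340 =24.58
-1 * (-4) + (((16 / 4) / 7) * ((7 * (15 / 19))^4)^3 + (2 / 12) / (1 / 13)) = 6157221771111380521072957 / 13279889514396966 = 463650075.13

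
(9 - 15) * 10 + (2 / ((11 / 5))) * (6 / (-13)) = -8640 / 143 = -60.42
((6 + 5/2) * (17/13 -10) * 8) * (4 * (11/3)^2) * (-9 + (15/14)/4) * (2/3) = 151551532/819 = 185044.61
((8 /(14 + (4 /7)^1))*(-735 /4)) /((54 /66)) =-18865 /153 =-123.30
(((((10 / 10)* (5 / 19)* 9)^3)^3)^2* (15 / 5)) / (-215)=-343539356911466493988037109375 / 4477476062810183385912163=-76726.12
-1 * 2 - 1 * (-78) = 76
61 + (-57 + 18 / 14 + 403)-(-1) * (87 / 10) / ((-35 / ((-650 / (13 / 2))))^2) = 23486 / 49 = 479.31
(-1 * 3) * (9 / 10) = -27 / 10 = -2.70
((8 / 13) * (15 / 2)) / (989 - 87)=30 / 5863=0.01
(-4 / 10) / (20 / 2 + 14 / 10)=-2 / 57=-0.04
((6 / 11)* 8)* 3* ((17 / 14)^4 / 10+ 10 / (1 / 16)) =553942089 / 264110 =2097.39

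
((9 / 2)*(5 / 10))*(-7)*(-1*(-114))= -3591 / 2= -1795.50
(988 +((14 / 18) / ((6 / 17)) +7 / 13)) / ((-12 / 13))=-1073.30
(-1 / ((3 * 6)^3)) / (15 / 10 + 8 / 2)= -1 / 32076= -0.00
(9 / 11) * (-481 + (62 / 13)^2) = -697005 / 1859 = -374.94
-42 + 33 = -9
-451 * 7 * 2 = -6314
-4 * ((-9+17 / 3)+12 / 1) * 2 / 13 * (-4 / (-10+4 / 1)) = -32 / 9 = -3.56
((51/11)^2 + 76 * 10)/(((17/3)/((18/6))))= 851049/2057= 413.73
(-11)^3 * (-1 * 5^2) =33275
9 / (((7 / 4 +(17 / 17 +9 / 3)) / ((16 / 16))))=36 / 23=1.57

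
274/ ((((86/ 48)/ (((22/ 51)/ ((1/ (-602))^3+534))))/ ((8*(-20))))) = -39147517911040/ 1980521914207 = -19.77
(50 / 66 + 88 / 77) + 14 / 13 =8941 / 3003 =2.98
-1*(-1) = 1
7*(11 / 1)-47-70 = -40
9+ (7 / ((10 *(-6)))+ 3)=713 / 60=11.88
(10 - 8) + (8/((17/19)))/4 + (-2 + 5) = 123/17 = 7.24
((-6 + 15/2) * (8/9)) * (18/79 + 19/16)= 1.89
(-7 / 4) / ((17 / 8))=-14 / 17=-0.82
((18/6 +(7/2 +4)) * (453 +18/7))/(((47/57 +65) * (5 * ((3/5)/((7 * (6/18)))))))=60591/1072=56.52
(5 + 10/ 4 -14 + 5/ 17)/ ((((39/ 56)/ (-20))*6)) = 59080/ 1989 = 29.70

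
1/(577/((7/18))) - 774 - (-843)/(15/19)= 293.80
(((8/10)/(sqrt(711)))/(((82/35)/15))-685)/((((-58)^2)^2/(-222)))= 76035/5658248-3885 * sqrt(79)/9163532636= 0.01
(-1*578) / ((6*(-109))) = 289 / 327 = 0.88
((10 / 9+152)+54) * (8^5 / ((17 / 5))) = 305397760 / 153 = 1996063.79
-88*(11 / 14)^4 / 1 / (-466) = 161051 / 2237732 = 0.07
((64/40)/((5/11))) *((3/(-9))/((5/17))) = -1496/375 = -3.99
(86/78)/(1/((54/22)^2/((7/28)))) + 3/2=88311/3146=28.07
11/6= 1.83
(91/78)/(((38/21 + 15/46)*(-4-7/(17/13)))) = -19159/328017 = -0.06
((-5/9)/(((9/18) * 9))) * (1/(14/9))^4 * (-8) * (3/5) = 243/2401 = 0.10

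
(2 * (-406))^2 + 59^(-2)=659344.00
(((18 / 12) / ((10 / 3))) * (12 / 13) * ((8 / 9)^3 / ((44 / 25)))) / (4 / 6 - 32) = -320 / 60489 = -0.01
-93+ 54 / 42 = -642 / 7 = -91.71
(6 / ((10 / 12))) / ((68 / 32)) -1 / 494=142187 / 41990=3.39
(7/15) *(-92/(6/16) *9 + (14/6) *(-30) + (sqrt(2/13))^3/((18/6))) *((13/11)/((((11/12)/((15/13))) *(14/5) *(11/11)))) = -68340/121 + 20 *sqrt(26)/20449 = -564.79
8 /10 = 4 /5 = 0.80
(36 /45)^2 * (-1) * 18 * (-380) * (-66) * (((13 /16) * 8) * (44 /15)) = -137719296 /25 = -5508771.84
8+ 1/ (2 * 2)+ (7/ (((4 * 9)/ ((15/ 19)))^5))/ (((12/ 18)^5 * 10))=1338757402903/ 162273624064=8.25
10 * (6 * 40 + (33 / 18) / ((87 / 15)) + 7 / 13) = 2408.55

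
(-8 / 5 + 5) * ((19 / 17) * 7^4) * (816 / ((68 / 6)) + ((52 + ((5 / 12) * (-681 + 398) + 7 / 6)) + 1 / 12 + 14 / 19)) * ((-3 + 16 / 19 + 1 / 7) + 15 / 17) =-80814916 / 969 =-83400.33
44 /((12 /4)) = 44 /3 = 14.67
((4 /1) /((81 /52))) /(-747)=-208 /60507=-0.00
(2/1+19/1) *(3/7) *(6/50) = 1.08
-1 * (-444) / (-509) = -444 / 509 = -0.87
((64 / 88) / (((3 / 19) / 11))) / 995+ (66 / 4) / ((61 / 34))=1683857 / 182085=9.25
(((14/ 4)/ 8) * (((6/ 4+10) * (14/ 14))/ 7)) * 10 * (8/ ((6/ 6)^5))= 115/ 2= 57.50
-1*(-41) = 41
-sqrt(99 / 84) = -sqrt(231) / 14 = -1.09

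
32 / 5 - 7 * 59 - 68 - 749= -6118 / 5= -1223.60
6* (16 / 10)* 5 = 48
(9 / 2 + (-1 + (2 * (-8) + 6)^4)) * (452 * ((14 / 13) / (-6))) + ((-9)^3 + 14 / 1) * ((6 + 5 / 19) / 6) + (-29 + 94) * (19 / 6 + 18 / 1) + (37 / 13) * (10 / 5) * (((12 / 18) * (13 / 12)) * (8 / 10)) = -693347918 / 855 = -810933.24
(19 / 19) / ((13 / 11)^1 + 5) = 11 / 68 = 0.16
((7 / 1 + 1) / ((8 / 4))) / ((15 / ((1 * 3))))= 4 / 5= 0.80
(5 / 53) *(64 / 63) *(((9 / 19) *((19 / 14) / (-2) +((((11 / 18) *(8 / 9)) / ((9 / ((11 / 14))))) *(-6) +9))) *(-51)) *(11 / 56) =-102257210 / 27977481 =-3.65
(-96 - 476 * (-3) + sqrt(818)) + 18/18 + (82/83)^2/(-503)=sqrt(818) + 4619060887/3465167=1361.60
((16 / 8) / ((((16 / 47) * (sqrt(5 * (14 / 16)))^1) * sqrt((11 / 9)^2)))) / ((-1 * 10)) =-0.23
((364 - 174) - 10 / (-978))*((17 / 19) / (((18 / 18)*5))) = 315911 / 9291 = 34.00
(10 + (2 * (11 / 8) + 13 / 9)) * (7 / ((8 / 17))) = 60809 / 288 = 211.14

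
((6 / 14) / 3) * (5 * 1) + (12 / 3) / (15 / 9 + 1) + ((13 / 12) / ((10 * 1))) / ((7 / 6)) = 323 / 140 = 2.31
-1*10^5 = -100000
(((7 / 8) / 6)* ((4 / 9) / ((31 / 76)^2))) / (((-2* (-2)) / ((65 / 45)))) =32851 / 233523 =0.14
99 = 99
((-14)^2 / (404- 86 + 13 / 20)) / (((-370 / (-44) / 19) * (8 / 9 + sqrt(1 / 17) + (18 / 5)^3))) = 335235612096000 / 11468219085622223- 414760500000 * sqrt(17) / 11468219085622223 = 0.03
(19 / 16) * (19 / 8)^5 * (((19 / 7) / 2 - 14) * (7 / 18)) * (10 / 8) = -13878534895 / 25165824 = -551.48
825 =825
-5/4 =-1.25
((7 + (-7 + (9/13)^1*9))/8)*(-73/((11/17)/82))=-4121361/572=-7205.18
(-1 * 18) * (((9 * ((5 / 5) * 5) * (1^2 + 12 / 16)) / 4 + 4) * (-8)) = 3411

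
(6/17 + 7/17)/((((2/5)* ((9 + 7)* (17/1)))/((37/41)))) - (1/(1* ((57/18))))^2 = -12781843/136879648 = -0.09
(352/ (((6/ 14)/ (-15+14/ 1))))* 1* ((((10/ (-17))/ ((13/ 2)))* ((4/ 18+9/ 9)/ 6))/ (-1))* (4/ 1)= -1084160/ 17901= -60.56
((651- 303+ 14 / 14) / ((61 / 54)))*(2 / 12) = 3141 / 61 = 51.49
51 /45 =17 /15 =1.13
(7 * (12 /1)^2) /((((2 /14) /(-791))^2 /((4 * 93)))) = 11496152574144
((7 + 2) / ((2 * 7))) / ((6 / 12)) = 9 / 7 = 1.29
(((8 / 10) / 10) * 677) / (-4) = -677 / 50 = -13.54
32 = 32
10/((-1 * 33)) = -10/33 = -0.30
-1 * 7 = -7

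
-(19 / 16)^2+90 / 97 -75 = -1874377 / 24832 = -75.48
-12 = -12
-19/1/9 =-19/9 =-2.11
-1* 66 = -66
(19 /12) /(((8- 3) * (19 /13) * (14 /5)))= 13 /168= 0.08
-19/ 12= -1.58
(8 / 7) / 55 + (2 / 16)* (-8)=-377 / 385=-0.98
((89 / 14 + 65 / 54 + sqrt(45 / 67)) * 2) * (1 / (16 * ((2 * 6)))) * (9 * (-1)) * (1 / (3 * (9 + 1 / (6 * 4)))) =-1429 / 54684 - 9 * sqrt(335) / 58156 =-0.03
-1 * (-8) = 8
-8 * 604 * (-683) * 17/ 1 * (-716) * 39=-1566657925248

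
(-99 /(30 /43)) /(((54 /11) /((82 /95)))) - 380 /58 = -7810867 /247950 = -31.50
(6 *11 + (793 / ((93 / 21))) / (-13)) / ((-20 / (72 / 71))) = -29142 / 11005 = -2.65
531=531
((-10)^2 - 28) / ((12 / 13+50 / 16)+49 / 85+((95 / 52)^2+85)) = 16548480 / 21366431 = 0.77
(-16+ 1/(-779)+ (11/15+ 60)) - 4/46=11998592/268755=44.65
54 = 54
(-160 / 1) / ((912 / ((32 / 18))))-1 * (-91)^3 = 386581763 / 513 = 753570.69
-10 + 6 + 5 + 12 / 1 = 13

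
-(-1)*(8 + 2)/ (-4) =-5/ 2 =-2.50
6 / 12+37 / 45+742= 66899 / 90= 743.32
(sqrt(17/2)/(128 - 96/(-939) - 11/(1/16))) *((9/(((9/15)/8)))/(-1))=4695 *sqrt(34)/3748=7.30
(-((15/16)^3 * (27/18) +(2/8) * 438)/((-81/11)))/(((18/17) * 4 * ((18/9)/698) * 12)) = 19734421729/191102976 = 103.27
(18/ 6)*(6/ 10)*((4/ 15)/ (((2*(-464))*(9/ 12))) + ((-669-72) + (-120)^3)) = -4512014011/ 1450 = -3111733.80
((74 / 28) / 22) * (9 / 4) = 333 / 1232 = 0.27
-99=-99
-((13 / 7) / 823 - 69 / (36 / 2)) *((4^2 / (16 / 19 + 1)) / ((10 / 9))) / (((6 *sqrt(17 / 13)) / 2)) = 402572 *sqrt(221) / 685559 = 8.73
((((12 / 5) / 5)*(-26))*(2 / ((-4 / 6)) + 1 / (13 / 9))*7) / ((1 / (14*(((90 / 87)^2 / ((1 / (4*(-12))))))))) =-121927680 / 841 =-144979.41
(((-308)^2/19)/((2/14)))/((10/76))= 1328096/5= 265619.20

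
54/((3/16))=288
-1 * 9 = -9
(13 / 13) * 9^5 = 59049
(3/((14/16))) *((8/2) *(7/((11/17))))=1632/11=148.36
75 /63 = 25 /21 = 1.19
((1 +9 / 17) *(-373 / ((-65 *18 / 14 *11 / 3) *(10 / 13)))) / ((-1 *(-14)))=4849 / 28050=0.17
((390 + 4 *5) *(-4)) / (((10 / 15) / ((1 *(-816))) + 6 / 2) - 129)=401472 / 30845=13.02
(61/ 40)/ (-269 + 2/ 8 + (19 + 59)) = -61/ 7630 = -0.01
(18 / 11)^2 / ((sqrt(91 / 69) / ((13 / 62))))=162 * sqrt(6279) / 26257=0.49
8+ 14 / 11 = 102 / 11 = 9.27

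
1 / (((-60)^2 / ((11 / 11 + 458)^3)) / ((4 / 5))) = 10744731 / 500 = 21489.46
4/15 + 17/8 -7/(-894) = 14301/5960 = 2.40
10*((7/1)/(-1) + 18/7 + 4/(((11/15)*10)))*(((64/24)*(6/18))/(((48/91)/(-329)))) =6394115/297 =21529.01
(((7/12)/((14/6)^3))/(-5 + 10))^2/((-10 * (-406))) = 81/3899224000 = 0.00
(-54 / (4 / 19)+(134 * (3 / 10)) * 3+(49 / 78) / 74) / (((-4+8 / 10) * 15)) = 3921829 / 1385280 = 2.83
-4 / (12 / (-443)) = 443 / 3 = 147.67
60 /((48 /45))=225 /4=56.25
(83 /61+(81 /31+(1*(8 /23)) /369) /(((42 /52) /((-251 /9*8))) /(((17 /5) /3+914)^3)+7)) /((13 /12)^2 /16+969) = 962087001233963265154337024 /537658238127973687663860536215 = 0.00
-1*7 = -7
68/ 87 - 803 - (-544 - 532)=23819/ 87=273.78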